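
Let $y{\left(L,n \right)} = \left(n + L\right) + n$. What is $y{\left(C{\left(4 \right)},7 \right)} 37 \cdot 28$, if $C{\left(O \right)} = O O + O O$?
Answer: $47656$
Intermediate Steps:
$C{\left(O \right)} = 2 O^{2}$ ($C{\left(O \right)} = O^{2} + O^{2} = 2 O^{2}$)
$y{\left(L,n \right)} = L + 2 n$ ($y{\left(L,n \right)} = \left(L + n\right) + n = L + 2 n$)
$y{\left(C{\left(4 \right)},7 \right)} 37 \cdot 28 = \left(2 \cdot 4^{2} + 2 \cdot 7\right) 37 \cdot 28 = \left(2 \cdot 16 + 14\right) 37 \cdot 28 = \left(32 + 14\right) 37 \cdot 28 = 46 \cdot 37 \cdot 28 = 1702 \cdot 28 = 47656$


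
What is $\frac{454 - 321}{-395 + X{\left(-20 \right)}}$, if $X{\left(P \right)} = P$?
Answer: $- \frac{133}{415} \approx -0.32048$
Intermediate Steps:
$\frac{454 - 321}{-395 + X{\left(-20 \right)}} = \frac{454 - 321}{-395 - 20} = \frac{133}{-415} = 133 \left(- \frac{1}{415}\right) = - \frac{133}{415}$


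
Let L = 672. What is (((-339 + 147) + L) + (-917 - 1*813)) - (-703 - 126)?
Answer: -421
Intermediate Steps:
(((-339 + 147) + L) + (-917 - 1*813)) - (-703 - 126) = (((-339 + 147) + 672) + (-917 - 1*813)) - (-703 - 126) = ((-192 + 672) + (-917 - 813)) - 1*(-829) = (480 - 1730) + 829 = -1250 + 829 = -421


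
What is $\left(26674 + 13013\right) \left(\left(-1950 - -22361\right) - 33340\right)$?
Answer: $-513113223$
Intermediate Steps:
$\left(26674 + 13013\right) \left(\left(-1950 - -22361\right) - 33340\right) = 39687 \left(\left(-1950 + 22361\right) - 33340\right) = 39687 \left(20411 - 33340\right) = 39687 \left(-12929\right) = -513113223$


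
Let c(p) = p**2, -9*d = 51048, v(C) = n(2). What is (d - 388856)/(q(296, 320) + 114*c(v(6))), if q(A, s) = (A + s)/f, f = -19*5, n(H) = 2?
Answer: -2342510/2669 ≈ -877.67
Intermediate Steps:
f = -95
q(A, s) = -A/95 - s/95 (q(A, s) = (A + s)/(-95) = (A + s)*(-1/95) = -A/95 - s/95)
v(C) = 2
d = -5672 (d = -1/9*51048 = -5672)
(d - 388856)/(q(296, 320) + 114*c(v(6))) = (-5672 - 388856)/((-1/95*296 - 1/95*320) + 114*2**2) = -394528/((-296/95 - 64/19) + 114*4) = -394528/(-616/95 + 456) = -394528/42704/95 = -394528*95/42704 = -2342510/2669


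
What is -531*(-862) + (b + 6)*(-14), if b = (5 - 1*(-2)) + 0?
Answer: 457540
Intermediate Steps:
b = 7 (b = (5 + 2) + 0 = 7 + 0 = 7)
-531*(-862) + (b + 6)*(-14) = -531*(-862) + (7 + 6)*(-14) = 457722 + 13*(-14) = 457722 - 182 = 457540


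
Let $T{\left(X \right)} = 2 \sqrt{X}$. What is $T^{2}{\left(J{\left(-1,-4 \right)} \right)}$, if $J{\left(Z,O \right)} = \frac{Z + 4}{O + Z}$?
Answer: $- \frac{12}{5} \approx -2.4$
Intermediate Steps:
$J{\left(Z,O \right)} = \frac{4 + Z}{O + Z}$
$T^{2}{\left(J{\left(-1,-4 \right)} \right)} = \left(2 \sqrt{\frac{4 - 1}{-4 - 1}}\right)^{2} = \left(2 \sqrt{\frac{1}{-5} \cdot 3}\right)^{2} = \left(2 \sqrt{\left(- \frac{1}{5}\right) 3}\right)^{2} = \left(2 \sqrt{- \frac{3}{5}}\right)^{2} = \left(2 \frac{i \sqrt{15}}{5}\right)^{2} = \left(\frac{2 i \sqrt{15}}{5}\right)^{2} = - \frac{12}{5}$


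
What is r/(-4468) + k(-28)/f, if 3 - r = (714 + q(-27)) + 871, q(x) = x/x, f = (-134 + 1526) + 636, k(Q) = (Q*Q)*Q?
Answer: -23717803/2265276 ≈ -10.470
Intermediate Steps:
k(Q) = Q³ (k(Q) = Q²*Q = Q³)
f = 2028 (f = 1392 + 636 = 2028)
q(x) = 1
r = -1583 (r = 3 - ((714 + 1) + 871) = 3 - (715 + 871) = 3 - 1*1586 = 3 - 1586 = -1583)
r/(-4468) + k(-28)/f = -1583/(-4468) + (-28)³/2028 = -1583*(-1/4468) - 21952*1/2028 = 1583/4468 - 5488/507 = -23717803/2265276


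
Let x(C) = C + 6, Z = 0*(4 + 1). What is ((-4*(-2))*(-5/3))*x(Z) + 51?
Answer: -29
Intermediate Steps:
Z = 0 (Z = 0*5 = 0)
x(C) = 6 + C
((-4*(-2))*(-5/3))*x(Z) + 51 = ((-4*(-2))*(-5/3))*(6 + 0) + 51 = (8*(-5*⅓))*6 + 51 = (8*(-5/3))*6 + 51 = -40/3*6 + 51 = -80 + 51 = -29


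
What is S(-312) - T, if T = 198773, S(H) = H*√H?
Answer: -198773 - 624*I*√78 ≈ -1.9877e+5 - 5511.0*I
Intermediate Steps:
S(H) = H^(3/2)
S(-312) - T = (-312)^(3/2) - 1*198773 = -624*I*√78 - 198773 = -198773 - 624*I*√78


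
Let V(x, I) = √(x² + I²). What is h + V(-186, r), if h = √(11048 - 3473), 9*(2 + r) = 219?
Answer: 5*√303 + √315853/3 ≈ 274.37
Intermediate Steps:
r = 67/3 (r = -2 + (⅑)*219 = -2 + 73/3 = 67/3 ≈ 22.333)
V(x, I) = √(I² + x²)
h = 5*√303 (h = √7575 = 5*√303 ≈ 87.034)
h + V(-186, r) = 5*√303 + √((67/3)² + (-186)²) = 5*√303 + √(4489/9 + 34596) = 5*√303 + √(315853/9) = 5*√303 + √315853/3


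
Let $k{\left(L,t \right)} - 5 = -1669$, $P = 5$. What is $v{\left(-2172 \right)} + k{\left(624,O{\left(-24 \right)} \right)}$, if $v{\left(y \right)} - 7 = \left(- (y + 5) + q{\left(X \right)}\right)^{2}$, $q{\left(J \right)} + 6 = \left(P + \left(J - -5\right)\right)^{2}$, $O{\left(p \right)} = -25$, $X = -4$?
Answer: $4825152$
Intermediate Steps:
$q{\left(J \right)} = -6 + \left(10 + J\right)^{2}$ ($q{\left(J \right)} = -6 + \left(5 + \left(J - -5\right)\right)^{2} = -6 + \left(5 + \left(J + 5\right)\right)^{2} = -6 + \left(5 + \left(5 + J\right)\right)^{2} = -6 + \left(10 + J\right)^{2}$)
$k{\left(L,t \right)} = -1664$ ($k{\left(L,t \right)} = 5 - 1669 = -1664$)
$v{\left(y \right)} = 7 + \left(25 - y\right)^{2}$ ($v{\left(y \right)} = 7 + \left(- (y + 5) - \left(6 - \left(10 - 4\right)^{2}\right)\right)^{2} = 7 + \left(- (5 + y) - \left(6 - 6^{2}\right)\right)^{2} = 7 + \left(\left(-5 - y\right) + \left(-6 + 36\right)\right)^{2} = 7 + \left(\left(-5 - y\right) + 30\right)^{2} = 7 + \left(25 - y\right)^{2}$)
$v{\left(-2172 \right)} + k{\left(624,O{\left(-24 \right)} \right)} = \left(7 + \left(-25 - 2172\right)^{2}\right) - 1664 = \left(7 + \left(-2197\right)^{2}\right) - 1664 = \left(7 + 4826809\right) - 1664 = 4826816 - 1664 = 4825152$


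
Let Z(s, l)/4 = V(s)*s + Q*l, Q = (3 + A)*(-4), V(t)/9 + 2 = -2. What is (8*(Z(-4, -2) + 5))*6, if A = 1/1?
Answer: 34032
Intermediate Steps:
V(t) = -36 (V(t) = -18 + 9*(-2) = -18 - 18 = -36)
A = 1
Q = -16 (Q = (3 + 1)*(-4) = 4*(-4) = -16)
Z(s, l) = -144*s - 64*l (Z(s, l) = 4*(-36*s - 16*l) = -144*s - 64*l)
(8*(Z(-4, -2) + 5))*6 = (8*((-144*(-4) - 64*(-2)) + 5))*6 = (8*((576 + 128) + 5))*6 = (8*(704 + 5))*6 = (8*709)*6 = 5672*6 = 34032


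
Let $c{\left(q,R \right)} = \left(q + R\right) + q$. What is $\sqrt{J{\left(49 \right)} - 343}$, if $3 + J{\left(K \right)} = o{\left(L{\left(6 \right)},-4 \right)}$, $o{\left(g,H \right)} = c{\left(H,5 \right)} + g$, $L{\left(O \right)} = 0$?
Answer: $i \sqrt{349} \approx 18.682 i$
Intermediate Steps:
$c{\left(q,R \right)} = R + 2 q$ ($c{\left(q,R \right)} = \left(R + q\right) + q = R + 2 q$)
$o{\left(g,H \right)} = 5 + g + 2 H$ ($o{\left(g,H \right)} = \left(5 + 2 H\right) + g = 5 + g + 2 H$)
$J{\left(K \right)} = -6$ ($J{\left(K \right)} = -3 + \left(5 + 0 + 2 \left(-4\right)\right) = -3 + \left(5 + 0 - 8\right) = -3 - 3 = -6$)
$\sqrt{J{\left(49 \right)} - 343} = \sqrt{-6 - 343} = \sqrt{-349} = i \sqrt{349}$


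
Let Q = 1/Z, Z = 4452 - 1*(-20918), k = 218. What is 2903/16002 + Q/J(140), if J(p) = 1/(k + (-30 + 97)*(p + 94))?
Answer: 164008451/202985370 ≈ 0.80798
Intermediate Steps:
J(p) = 1/(6516 + 67*p) (J(p) = 1/(218 + (-30 + 97)*(p + 94)) = 1/(218 + 67*(94 + p)) = 1/(218 + (6298 + 67*p)) = 1/(6516 + 67*p))
Z = 25370 (Z = 4452 + 20918 = 25370)
Q = 1/25370 ≈ 3.9417e-5
2903/16002 + Q/J(140) = 2903/16002 + 1/(25370*(1/(6516 + 67*140))) = 2903*(1/16002) + 1/(25370*(1/(6516 + 9380))) = 2903/16002 + 1/(25370*(1/15896)) = 2903/16002 + (1/25370)*15896 = 2903/16002 + 7948/12685 = 164008451/202985370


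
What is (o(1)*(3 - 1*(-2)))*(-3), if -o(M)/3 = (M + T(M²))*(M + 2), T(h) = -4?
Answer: -405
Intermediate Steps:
o(M) = -3*(-4 + M)*(2 + M) (o(M) = -3*(M - 4)*(M + 2) = -3*(-4 + M)*(2 + M))
(o(1)*(3 - 1*(-2)))*(-3) = ((24 - 3*1² + 6*1)*(3 - 1*(-2)))*(-3) = ((24 - 3*1 + 6)*(3 + 2))*(-3) = ((24 - 3 + 6)*5)*(-3) = (27*5)*(-3) = 135*(-3) = -405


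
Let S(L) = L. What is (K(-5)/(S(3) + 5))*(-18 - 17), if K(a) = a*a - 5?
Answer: -175/2 ≈ -87.500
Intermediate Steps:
K(a) = -5 + a**2 (K(a) = a**2 - 5 = -5 + a**2)
(K(-5)/(S(3) + 5))*(-18 - 17) = ((-5 + (-5)**2)/(3 + 5))*(-18 - 17) = ((-5 + 25)/8)*(-35) = ((1/8)*20)*(-35) = (5/2)*(-35) = -175/2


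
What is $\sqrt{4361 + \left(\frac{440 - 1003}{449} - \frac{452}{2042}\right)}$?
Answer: $\frac{2 \sqrt{229046322112347}}{458429} \approx 66.027$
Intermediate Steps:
$\sqrt{4361 + \left(\frac{440 - 1003}{449} - \frac{452}{2042}\right)} = \sqrt{4361 - \frac{676297}{458429}} = \sqrt{\frac{1998532572}{458429}} = \frac{2 \sqrt{229046322112347}}{458429}$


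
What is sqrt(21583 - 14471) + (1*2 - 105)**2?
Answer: 10609 + 2*sqrt(1778) ≈ 10693.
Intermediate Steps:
sqrt(21583 - 14471) + (1*2 - 105)**2 = sqrt(7112) + (2 - 105)**2 = 2*sqrt(1778) + (-103)**2 = 2*sqrt(1778) + 10609 = 10609 + 2*sqrt(1778)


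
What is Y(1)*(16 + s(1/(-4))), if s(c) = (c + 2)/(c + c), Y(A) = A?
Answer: 25/2 ≈ 12.500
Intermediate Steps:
s(c) = (2 + c)/(2*c) (s(c) = (2 + c)/((2*c)) = (2 + c)*(1/(2*c)) = (2 + c)/(2*c))
Y(1)*(16 + s(1/(-4))) = 1*(16 + (2 + 1/(-4))/(2*(1/(-4)))) = 1*(16 + (2 - ¼)/(2*(-¼))) = 1*(16 + (½)*(-4)*(7/4)) = 1*(16 - 7/2) = 1*(25/2) = 25/2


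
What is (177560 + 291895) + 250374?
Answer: 719829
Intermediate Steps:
(177560 + 291895) + 250374 = 469455 + 250374 = 719829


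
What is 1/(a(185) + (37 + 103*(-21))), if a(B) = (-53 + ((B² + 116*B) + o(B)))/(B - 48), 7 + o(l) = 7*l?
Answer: -137/234342 ≈ -0.00058462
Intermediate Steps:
o(l) = -7 + 7*l
a(B) = (-60 + B² + 123*B)/(-48 + B) (a(B) = (-53 + ((B² + 116*B) + (-7 + 7*B)))/(B - 48) = (-53 + (-7 + B² + 123*B))/(-48 + B) = (-60 + B² + 123*B)/(-48 + B))
1/(a(185) + (37 + 103*(-21))) = 1/((-60 + 185² + 123*185)/(-48 + 185) + (37 + 103*(-21))) = 1/((-60 + 34225 + 22755)/137 + (37 - 2163)) = 1/((1/137)*56920 - 2126) = 1/(56920/137 - 2126) = 1/(-234342/137) = -137/234342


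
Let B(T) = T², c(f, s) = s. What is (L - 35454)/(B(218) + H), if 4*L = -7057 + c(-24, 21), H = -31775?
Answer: -37213/15749 ≈ -2.3629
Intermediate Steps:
L = -1759 (L = (-7057 + 21)/4 = (¼)*(-7036) = -1759)
(L - 35454)/(B(218) + H) = (-1759 - 35454)/(218² - 31775) = -37213/(47524 - 31775) = -37213/15749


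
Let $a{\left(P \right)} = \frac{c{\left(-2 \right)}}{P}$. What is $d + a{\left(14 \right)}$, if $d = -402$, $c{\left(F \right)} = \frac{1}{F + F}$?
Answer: $- \frac{22513}{56} \approx -402.02$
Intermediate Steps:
$c{\left(F \right)} = \frac{1}{2 F}$
$a{\left(P \right)} = - \frac{1}{4 P}$ ($a{\left(P \right)} = \frac{\frac{1}{2} \frac{1}{-2}}{P} = \frac{\frac{1}{2} \left(- \frac{1}{2}\right)}{P} = - \frac{1}{4 P}$)
$d + a{\left(14 \right)} = -402 - \frac{1}{4 \cdot 14} = -402 - \frac{1}{56} = - \frac{22513}{56}$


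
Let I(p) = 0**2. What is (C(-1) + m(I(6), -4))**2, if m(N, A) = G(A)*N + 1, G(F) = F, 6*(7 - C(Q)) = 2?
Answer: 529/9 ≈ 58.778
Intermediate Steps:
C(Q) = 20/3 (C(Q) = 7 - 1/6*2 = 7 - 1/3 = 20/3)
I(p) = 0
m(N, A) = 1 + A*N (m(N, A) = A*N + 1 = 1 + A*N)
(C(-1) + m(I(6), -4))**2 = (20/3 + (1 - 4*0))**2 = (20/3 + (1 + 0))**2 = (20/3 + 1)**2 = (23/3)**2 = 529/9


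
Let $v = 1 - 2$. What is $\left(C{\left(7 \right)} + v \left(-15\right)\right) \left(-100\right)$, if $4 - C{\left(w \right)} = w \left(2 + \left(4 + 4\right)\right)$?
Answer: $5100$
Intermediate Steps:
$v = -1$
$C{\left(w \right)} = 4 - 10 w$ ($C{\left(w \right)} = 4 - w \left(2 + \left(4 + 4\right)\right) = 4 - w \left(2 + 8\right) = 4 - w 10 = 4 - 10 w$)
$\left(C{\left(7 \right)} + v \left(-15\right)\right) \left(-100\right) = \left(\left(4 - 70\right) - -15\right) \left(-100\right) = \left(\left(4 - 70\right) + 15\right) \left(-100\right) = \left(-66 + 15\right) \left(-100\right) = \left(-51\right) \left(-100\right) = 5100$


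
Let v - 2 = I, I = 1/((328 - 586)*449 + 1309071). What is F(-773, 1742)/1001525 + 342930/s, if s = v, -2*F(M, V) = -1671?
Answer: 819636087691731489/4780196699950 ≈ 1.7147e+5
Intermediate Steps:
F(M, V) = 1671/2 (F(M, V) = -1/2*(-1671) = 1671/2)
I = 1/1193229 (I = 1/(-258*449 + 1309071) = 1/(-115842 + 1309071) = 1/1193229 ≈ 8.3806e-7)
v = 2386459/1193229 (v = 2 + 1/1193229 = 2386459/1193229 ≈ 2.0000)
s = 2386459/1193229 ≈ 2.0000
F(-773, 1742)/1001525 + 342930/s = (1671/2)/1001525 + 342930/(2386459/1193229) = (1671/2)*(1/1001525) + 342930*(1193229/2386459) = 1671/2003050 + 409194020970/2386459 = 819636087691731489/4780196699950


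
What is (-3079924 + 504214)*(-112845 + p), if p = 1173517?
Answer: -2731983477120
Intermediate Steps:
(-3079924 + 504214)*(-112845 + p) = (-3079924 + 504214)*(-112845 + 1173517) = -2575710*1060672 = -2731983477120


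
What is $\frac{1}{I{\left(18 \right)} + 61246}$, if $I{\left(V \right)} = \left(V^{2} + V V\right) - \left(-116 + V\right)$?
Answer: $\frac{1}{61992} \approx 1.6131 \cdot 10^{-5}$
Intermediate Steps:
$I{\left(V \right)} = 116 - V + 2 V^{2}$ ($I{\left(V \right)} = \left(V^{2} + V^{2}\right) - \left(-116 + V\right) = 2 V^{2} - \left(-116 + V\right) = 116 - V + 2 V^{2}$)
$\frac{1}{I{\left(18 \right)} + 61246} = \frac{1}{\left(116 - 18 + 2 \cdot 18^{2}\right) + 61246} = \frac{1}{\left(116 - 18 + 2 \cdot 324\right) + 61246} = \frac{1}{\left(116 - 18 + 648\right) + 61246} = \frac{1}{746 + 61246} = \frac{1}{61992}$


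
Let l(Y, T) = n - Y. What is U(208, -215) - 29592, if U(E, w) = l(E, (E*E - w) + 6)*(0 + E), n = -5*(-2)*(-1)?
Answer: -74936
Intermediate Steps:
n = -10 (n = 10*(-1) = -10)
l(Y, T) = -10 - Y
U(E, w) = E*(-10 - E) (U(E, w) = (-10 - E)*(0 + E) = (-10 - E)*E = E*(-10 - E))
U(208, -215) - 29592 = -1*208*(10 + 208) - 29592 = -1*208*218 - 29592 = -45344 - 29592 = -74936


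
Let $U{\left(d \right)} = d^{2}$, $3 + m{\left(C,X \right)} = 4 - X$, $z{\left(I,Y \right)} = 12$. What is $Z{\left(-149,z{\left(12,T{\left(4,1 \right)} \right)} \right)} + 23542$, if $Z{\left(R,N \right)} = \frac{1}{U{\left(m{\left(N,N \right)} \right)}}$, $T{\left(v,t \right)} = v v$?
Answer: $\frac{2848583}{121} \approx 23542.0$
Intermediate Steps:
$T{\left(v,t \right)} = v^{2}$
$m{\left(C,X \right)} = 1 - X$ ($m{\left(C,X \right)} = -3 - \left(-4 + X\right) = 1 - X$)
$Z{\left(R,N \right)} = \frac{1}{\left(1 - N\right)^{2}}$
$Z{\left(-149,z{\left(12,T{\left(4,1 \right)} \right)} \right)} + 23542 = \frac{1}{\left(-1 + 12\right)^{2}} + 23542 = \frac{1}{121} + 23542 = \frac{2848583}{121}$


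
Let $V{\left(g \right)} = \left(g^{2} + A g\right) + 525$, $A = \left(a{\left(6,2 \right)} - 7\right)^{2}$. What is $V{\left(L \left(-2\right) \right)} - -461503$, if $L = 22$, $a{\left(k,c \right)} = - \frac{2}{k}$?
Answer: $\frac{4154380}{9} \approx 4.616 \cdot 10^{5}$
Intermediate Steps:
$A = \frac{484}{9}$ ($A = \left(- \frac{2}{6} - 7\right)^{2} = \left(\left(-2\right) \frac{1}{6} - 7\right)^{2} = \left(- \frac{1}{3} - 7\right)^{2} = \left(- \frac{22}{3}\right)^{2} = \frac{484}{9} \approx 53.778$)
$V{\left(g \right)} = 525 + g^{2} + \frac{484 g}{9}$ ($V{\left(g \right)} = \left(g^{2} + \frac{484 g}{9}\right) + 525 = 525 + g^{2} + \frac{484 g}{9}$)
$V{\left(L \left(-2\right) \right)} - -461503 = \left(525 + \left(22 \left(-2\right)\right)^{2} + \frac{484 \cdot 22 \left(-2\right)}{9}\right) - -461503 = \left(525 + \left(-44\right)^{2} + \frac{484}{9} \left(-44\right)\right) + 461503 = \left(525 + 1936 - \frac{21296}{9}\right) + 461503 = \frac{853}{9} + 461503 = \frac{4154380}{9}$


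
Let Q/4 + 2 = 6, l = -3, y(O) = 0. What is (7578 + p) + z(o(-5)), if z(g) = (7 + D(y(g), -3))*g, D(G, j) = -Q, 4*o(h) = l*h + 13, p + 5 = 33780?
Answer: 41290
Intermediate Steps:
p = 33775 (p = -5 + 33780 = 33775)
Q = 16 (Q = -8 + 4*6 = -8 + 24 = 16)
o(h) = 13/4 - 3*h/4 (o(h) = (-3*h + 13)/4 = (13 - 3*h)/4 = 13/4 - 3*h/4)
D(G, j) = -16 (D(G, j) = -1*16 = -16)
z(g) = -9*g (z(g) = (7 - 16)*g = -9*g)
(7578 + p) + z(o(-5)) = (7578 + 33775) - 9*(13/4 - ¾*(-5)) = 41353 - 9*(13/4 + 15/4) = 41353 - 9*7 = 41353 - 63 = 41290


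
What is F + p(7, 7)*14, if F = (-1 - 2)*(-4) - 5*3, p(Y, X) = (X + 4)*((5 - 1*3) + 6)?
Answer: 1229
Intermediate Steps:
p(Y, X) = 32 + 8*X (p(Y, X) = (4 + X)*((5 - 3) + 6) = (4 + X)*(2 + 6) = (4 + X)*8 = 32 + 8*X)
F = -3 (F = -3*(-4) - 15 = 12 - 15 = -3)
F + p(7, 7)*14 = -3 + (32 + 8*7)*14 = -3 + (32 + 56)*14 = -3 + 88*14 = -3 + 1232 = 1229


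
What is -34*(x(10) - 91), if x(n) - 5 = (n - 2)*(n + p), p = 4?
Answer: -884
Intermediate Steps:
x(n) = 5 + (-2 + n)*(4 + n) (x(n) = 5 + (n - 2)*(n + 4) = 5 + (-2 + n)*(4 + n))
-34*(x(10) - 91) = -34*((-3 + 10**2 + 2*10) - 91) = -34*((-3 + 100 + 20) - 91) = -34*(117 - 91) = -34*26 = -884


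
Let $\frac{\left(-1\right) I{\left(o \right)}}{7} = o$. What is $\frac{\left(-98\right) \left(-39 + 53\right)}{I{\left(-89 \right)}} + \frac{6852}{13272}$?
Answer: $- \frac{165957}{98434} \approx -1.686$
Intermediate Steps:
$I{\left(o \right)} = - 7 o$
$\frac{\left(-98\right) \left(-39 + 53\right)}{I{\left(-89 \right)}} + \frac{6852}{13272} = \frac{\left(-98\right) \left(-39 + 53\right)}{\left(-7\right) \left(-89\right)} + \frac{6852}{13272} = \frac{\left(-98\right) 14}{623} + 6852 \cdot \frac{1}{13272} = \left(-1372\right) \frac{1}{623} + \frac{571}{1106} = - \frac{196}{89} + \frac{571}{1106} = - \frac{165957}{98434}$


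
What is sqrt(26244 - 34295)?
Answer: I*sqrt(8051) ≈ 89.727*I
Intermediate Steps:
sqrt(26244 - 34295) = sqrt(-8051) = I*sqrt(8051)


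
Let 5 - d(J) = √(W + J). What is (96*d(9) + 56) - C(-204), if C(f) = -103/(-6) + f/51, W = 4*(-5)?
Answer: 3137/6 - 96*I*√11 ≈ 522.83 - 318.4*I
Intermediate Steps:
W = -20
d(J) = 5 - √(-20 + J)
C(f) = 103/6 + f/51 (C(f) = -103*(-⅙) + f*(1/51) = 103/6 + f/51)
(96*d(9) + 56) - C(-204) = (96*(5 - √(-20 + 9)) + 56) - (103/6 + (1/51)*(-204)) = (96*(5 - √(-11)) + 56) - (103/6 - 4) = (96*(5 - I*√11) + 56) - 1*79/6 = (96*(5 - I*√11) + 56) - 79/6 = ((480 - 96*I*√11) + 56) - 79/6 = (536 - 96*I*√11) - 79/6 = 3137/6 - 96*I*√11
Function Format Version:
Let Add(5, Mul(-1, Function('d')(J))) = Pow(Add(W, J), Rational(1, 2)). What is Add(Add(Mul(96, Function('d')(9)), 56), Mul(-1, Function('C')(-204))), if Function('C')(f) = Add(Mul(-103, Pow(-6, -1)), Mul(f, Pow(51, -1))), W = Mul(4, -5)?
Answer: Add(Rational(3137, 6), Mul(-96, I, Pow(11, Rational(1, 2)))) ≈ Add(522.83, Mul(-318.40, I))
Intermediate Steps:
W = -20
Function('d')(J) = Add(5, Mul(-1, Pow(Add(-20, J), Rational(1, 2))))
Function('C')(f) = Add(Rational(103, 6), Mul(Rational(1, 51), f)) (Function('C')(f) = Add(Mul(-103, Rational(-1, 6)), Mul(f, Rational(1, 51))) = Add(Rational(103, 6), Mul(Rational(1, 51), f)))
Add(Add(Mul(96, Function('d')(9)), 56), Mul(-1, Function('C')(-204))) = Add(Add(Mul(96, Add(5, Mul(-1, Pow(Add(-20, 9), Rational(1, 2))))), 56), Mul(-1, Add(Rational(103, 6), Mul(Rational(1, 51), -204)))) = Add(Add(Mul(96, Add(5, Mul(-1, Pow(-11, Rational(1, 2))))), 56), Mul(-1, Add(Rational(103, 6), -4))) = Add(Add(Mul(96, Add(5, Mul(-1, Mul(I, Pow(11, Rational(1, 2)))))), 56), Mul(-1, Rational(79, 6))) = Add(Add(Mul(96, Add(5, Mul(-1, I, Pow(11, Rational(1, 2))))), 56), Rational(-79, 6)) = Add(Add(Add(480, Mul(-96, I, Pow(11, Rational(1, 2)))), 56), Rational(-79, 6)) = Add(Add(536, Mul(-96, I, Pow(11, Rational(1, 2)))), Rational(-79, 6)) = Add(Rational(3137, 6), Mul(-96, I, Pow(11, Rational(1, 2))))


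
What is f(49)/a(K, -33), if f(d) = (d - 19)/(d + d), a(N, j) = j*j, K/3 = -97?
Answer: 5/17787 ≈ 0.00028110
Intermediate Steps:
K = -291 (K = 3*(-97) = -291)
a(N, j) = j**2
f(d) = (-19 + d)/(2*d) (f(d) = (-19 + d)/((2*d)) = (-19 + d)*(1/(2*d)) = (-19 + d)/(2*d))
f(49)/a(K, -33) = ((1/2)*(-19 + 49)/49)/((-33)**2) = ((1/2)*(1/49)*30)/1089 = (15/49)*(1/1089) = 5/17787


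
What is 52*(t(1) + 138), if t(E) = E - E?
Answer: 7176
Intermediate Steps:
t(E) = 0
52*(t(1) + 138) = 52*(0 + 138) = 52*138 = 7176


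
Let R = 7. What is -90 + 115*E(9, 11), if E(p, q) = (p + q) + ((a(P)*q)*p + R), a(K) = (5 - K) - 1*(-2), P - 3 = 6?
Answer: -19755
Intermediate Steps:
P = 9 (P = 3 + 6 = 9)
a(K) = 7 - K (a(K) = (5 - K) + 2 = 7 - K)
E(p, q) = 7 + p + q - 2*p*q (E(p, q) = (p + q) + (((7 - 1*9)*q)*p + 7) = (p + q) + (((7 - 9)*q)*p + 7) = (p + q) + ((-2*q)*p + 7) = (p + q) + (-2*p*q + 7) = (p + q) + (7 - 2*p*q) = 7 + p + q - 2*p*q)
-90 + 115*E(9, 11) = -90 + 115*(7 + 9 + 11 - 2*9*11) = -90 + 115*(7 + 9 + 11 - 198) = -90 + 115*(-171) = -90 - 19665 = -19755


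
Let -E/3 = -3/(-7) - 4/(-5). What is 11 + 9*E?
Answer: -776/35 ≈ -22.171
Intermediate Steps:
E = -129/35 (E = -3*(-3/(-7) - 4/(-5)) = -3*(-3*(-1/7) - 4*(-1/5)) = -3*(3/7 + 4/5) = -3*43/35 = -129/35 ≈ -3.6857)
11 + 9*E = 11 + 9*(-129/35) = 11 - 1161/35 = -776/35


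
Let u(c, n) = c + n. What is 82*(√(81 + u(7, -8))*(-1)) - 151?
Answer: -151 - 328*√5 ≈ -884.43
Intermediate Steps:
82*(√(81 + u(7, -8))*(-1)) - 151 = 82*(√(81 + (7 - 8))*(-1)) - 151 = 82*(√(81 - 1)*(-1)) - 151 = 82*(√80*(-1)) - 151 = 82*((4*√5)*(-1)) - 151 = 82*(-4*√5) - 151 = -328*√5 - 151 = -151 - 328*√5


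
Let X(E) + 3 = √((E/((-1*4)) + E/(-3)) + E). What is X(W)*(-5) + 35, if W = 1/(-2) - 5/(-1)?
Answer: 50 - 5*√30/4 ≈ 43.153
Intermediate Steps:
W = 9/2 (W = 1*(-½) - 5*(-1) = -½ + 5 = 9/2 ≈ 4.5000)
X(E) = -3 + √15*√E/6 (X(E) = -3 + √((E/((-1*4)) + E/(-3)) + E) = -3 + √((E/(-4) + E*(-⅓)) + E) = -3 + √((E*(-¼) - E/3) + E) = -3 + √((-E/4 - E/3) + E) = -3 + √(-7*E/12 + E) = -3 + √(5*E/12) = -3 + √15*√E/6)
X(W)*(-5) + 35 = (-3 + √15*√(9/2)/6)*(-5) + 35 = (-3 + √15*(3*√2/2)/6)*(-5) + 35 = (-3 + √30/4)*(-5) + 35 = (15 - 5*√30/4) + 35 = 50 - 5*√30/4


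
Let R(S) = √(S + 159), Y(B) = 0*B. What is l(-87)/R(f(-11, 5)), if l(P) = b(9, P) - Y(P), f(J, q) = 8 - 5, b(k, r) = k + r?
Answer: -13*√2/3 ≈ -6.1283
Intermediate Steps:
Y(B) = 0
f(J, q) = 3
l(P) = 9 + P (l(P) = (9 + P) - 1*0 = (9 + P) + 0 = 9 + P)
R(S) = √(159 + S)
l(-87)/R(f(-11, 5)) = (9 - 87)/(√(159 + 3)) = -78*√2/18 = -13*√2/3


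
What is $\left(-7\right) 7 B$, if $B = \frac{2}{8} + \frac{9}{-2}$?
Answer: $\frac{833}{4} \approx 208.25$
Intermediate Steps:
$B = - \frac{17}{4}$ ($B = 2 \cdot \frac{1}{8} + 9 \left(- \frac{1}{2}\right) = \frac{1}{4} - \frac{9}{2} = - \frac{17}{4} \approx -4.25$)
$\left(-7\right) 7 B = \left(-7\right) 7 \left(- \frac{17}{4}\right) = \left(-49\right) \left(- \frac{17}{4}\right) = \frac{833}{4}$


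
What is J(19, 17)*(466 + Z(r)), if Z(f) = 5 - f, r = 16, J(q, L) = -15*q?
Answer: -129675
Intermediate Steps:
J(19, 17)*(466 + Z(r)) = (-15*19)*(466 + (5 - 1*16)) = -285*(466 + (5 - 16)) = -285*(466 - 11) = -285*455 = -129675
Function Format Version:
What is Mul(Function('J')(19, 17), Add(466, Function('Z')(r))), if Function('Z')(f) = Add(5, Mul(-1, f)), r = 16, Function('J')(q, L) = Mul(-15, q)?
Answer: -129675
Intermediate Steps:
Mul(Function('J')(19, 17), Add(466, Function('Z')(r))) = Mul(Mul(-15, 19), Add(466, Add(5, Mul(-1, 16)))) = Mul(-285, Add(466, Add(5, -16))) = Mul(-285, Add(466, -11)) = Mul(-285, 455) = -129675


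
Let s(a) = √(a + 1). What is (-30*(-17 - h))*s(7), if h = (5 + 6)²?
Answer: 8280*√2 ≈ 11710.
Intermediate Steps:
h = 121 (h = 11² = 121)
s(a) = √(1 + a)
(-30*(-17 - h))*s(7) = (-30*(-17 - 1*121))*√(1 + 7) = (-30*(-17 - 121))*√8 = (-30*(-138))*(2*√2) = 4140*(2*√2) = 8280*√2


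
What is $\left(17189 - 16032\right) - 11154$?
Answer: $-9997$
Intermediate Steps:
$\left(17189 - 16032\right) - 11154 = 1157 - 11154 = -9997$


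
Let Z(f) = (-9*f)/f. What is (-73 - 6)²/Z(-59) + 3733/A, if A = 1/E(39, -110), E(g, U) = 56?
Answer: 1875191/9 ≈ 2.0835e+5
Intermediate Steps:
Z(f) = -9
A = 1/56 ≈ 0.017857
(-73 - 6)²/Z(-59) + 3733/A = (-73 - 6)²/(-9) + 3733/(1/56) = (-79)²*(-⅑) + 3733*56 = 6241*(-⅑) + 209048 = -6241/9 + 209048 = 1875191/9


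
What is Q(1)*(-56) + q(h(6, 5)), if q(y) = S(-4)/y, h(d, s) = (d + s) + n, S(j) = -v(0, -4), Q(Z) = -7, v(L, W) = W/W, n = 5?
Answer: 6271/16 ≈ 391.94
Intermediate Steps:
v(L, W) = 1
S(j) = -1 (S(j) = -1*1 = -1)
h(d, s) = 5 + d + s (h(d, s) = (d + s) + 5 = 5 + d + s)
q(y) = -1/y
Q(1)*(-56) + q(h(6, 5)) = -7*(-56) - 1/(5 + 6 + 5) = 392 - 1/16 = 6271/16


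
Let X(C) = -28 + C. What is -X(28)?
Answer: 0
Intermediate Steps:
-X(28) = -(-28 + 28) = -1*0 = 0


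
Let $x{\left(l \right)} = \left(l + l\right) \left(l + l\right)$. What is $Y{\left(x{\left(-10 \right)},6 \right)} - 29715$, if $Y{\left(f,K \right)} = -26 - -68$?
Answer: $-29673$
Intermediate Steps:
$x{\left(l \right)} = 4 l^{2}$ ($x{\left(l \right)} = 2 l 2 l = 4 l^{2}$)
$Y{\left(f,K \right)} = 42$ ($Y{\left(f,K \right)} = -26 + 68 = 42$)
$Y{\left(x{\left(-10 \right)},6 \right)} - 29715 = 42 - 29715 = -29673$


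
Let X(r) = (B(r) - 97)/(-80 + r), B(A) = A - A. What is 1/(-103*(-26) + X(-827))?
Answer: 907/2429043 ≈ 0.00037340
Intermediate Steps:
B(A) = 0
X(r) = -97/(-80 + r) (X(r) = (0 - 97)/(-80 + r) = -97/(-80 + r))
1/(-103*(-26) + X(-827)) = 1/(-103*(-26) - 97/(-80 - 827)) = 1/(2678 - 97/(-907)) = 1/(2678 - 97*(-1/907)) = 1/(2678 + 97/907) = 1/(2429043/907) = 907/2429043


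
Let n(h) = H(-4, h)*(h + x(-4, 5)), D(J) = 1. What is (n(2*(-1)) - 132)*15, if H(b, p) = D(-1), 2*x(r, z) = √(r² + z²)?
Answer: -2010 + 15*√41/2 ≈ -1962.0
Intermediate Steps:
x(r, z) = √(r² + z²)/2
H(b, p) = 1
n(h) = h + √41/2 (n(h) = 1*(h + √((-4)² + 5²)/2) = 1*(h + √(16 + 25)/2) = 1*(h + √41/2) = h + √41/2)
(n(2*(-1)) - 132)*15 = ((2*(-1) + √41/2) - 132)*15 = ((-2 + √41/2) - 132)*15 = (-134 + √41/2)*15 = -2010 + 15*√41/2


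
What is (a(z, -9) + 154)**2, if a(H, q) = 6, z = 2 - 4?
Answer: 25600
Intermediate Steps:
z = -2
(a(z, -9) + 154)**2 = (6 + 154)**2 = 160**2 = 25600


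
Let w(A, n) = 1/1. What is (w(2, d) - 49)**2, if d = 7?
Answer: 2304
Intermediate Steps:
w(A, n) = 1
(w(2, d) - 49)**2 = (1 - 49)**2 = (-48)**2 = 2304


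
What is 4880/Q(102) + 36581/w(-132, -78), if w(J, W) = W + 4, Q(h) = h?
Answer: -1685071/3774 ≈ -446.49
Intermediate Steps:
w(J, W) = 4 + W
4880/Q(102) + 36581/w(-132, -78) = 4880/102 + 36581/(4 - 78) = 4880*(1/102) + 36581/(-74) = 2440/51 + 36581*(-1/74) = 2440/51 - 36581/74 = -1685071/3774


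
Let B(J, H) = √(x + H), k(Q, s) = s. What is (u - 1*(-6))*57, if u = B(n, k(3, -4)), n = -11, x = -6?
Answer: 342 + 57*I*√10 ≈ 342.0 + 180.25*I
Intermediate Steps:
B(J, H) = √(-6 + H)
u = I*√10 (u = √(-6 - 4) = √(-10) = I*√10 ≈ 3.1623*I)
(u - 1*(-6))*57 = (I*√10 - 1*(-6))*57 = (I*√10 + 6)*57 = (6 + I*√10)*57 = 342 + 57*I*√10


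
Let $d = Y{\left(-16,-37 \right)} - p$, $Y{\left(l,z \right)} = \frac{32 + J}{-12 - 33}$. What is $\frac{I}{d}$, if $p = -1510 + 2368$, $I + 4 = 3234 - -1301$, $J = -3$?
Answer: $- \frac{203895}{38639} \approx -5.2769$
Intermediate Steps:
$Y{\left(l,z \right)} = - \frac{29}{45}$ ($Y{\left(l,z \right)} = \frac{32 - 3}{-12 - 33} = \frac{29}{-45} = 29 \left(- \frac{1}{45}\right) = - \frac{29}{45}$)
$I = 4531$ ($I = -4 + \left(3234 - -1301\right) = -4 + \left(3234 + 1301\right) = -4 + 4535 = 4531$)
$p = 858$
$d = - \frac{38639}{45}$ ($d = - \frac{29}{45} - 858 = - \frac{38639}{45} \approx -858.64$)
$\frac{I}{d} = \frac{4531}{- \frac{38639}{45}} = 4531 \left(- \frac{45}{38639}\right) = - \frac{203895}{38639}$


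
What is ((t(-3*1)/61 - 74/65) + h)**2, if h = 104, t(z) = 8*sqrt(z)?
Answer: 166337548516/15721225 + 106976*I*sqrt(3)/3965 ≈ 10580.0 + 46.731*I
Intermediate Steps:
((t(-3*1)/61 - 74/65) + h)**2 = (((8*sqrt(-3*1))/61 - 74/65) + 104)**2 = (((8*sqrt(-3))*(1/61) - 74*1/65) + 104)**2 = (((8*(I*sqrt(3)))*(1/61) - 74/65) + 104)**2 = (((8*I*sqrt(3))*(1/61) - 74/65) + 104)**2 = ((8*I*sqrt(3)/61 - 74/65) + 104)**2 = ((-74/65 + 8*I*sqrt(3)/61) + 104)**2 = (6686/65 + 8*I*sqrt(3)/61)**2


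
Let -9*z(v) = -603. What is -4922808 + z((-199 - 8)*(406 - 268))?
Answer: -4922741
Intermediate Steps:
z(v) = 67 (z(v) = -⅑*(-603) = 67)
-4922808 + z((-199 - 8)*(406 - 268)) = -4922808 + 67 = -4922741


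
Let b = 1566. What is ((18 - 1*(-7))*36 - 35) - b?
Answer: -701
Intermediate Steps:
((18 - 1*(-7))*36 - 35) - b = ((18 - 1*(-7))*36 - 35) - 1*1566 = ((18 + 7)*36 - 35) - 1566 = (25*36 - 35) - 1566 = (900 - 35) - 1566 = 865 - 1566 = -701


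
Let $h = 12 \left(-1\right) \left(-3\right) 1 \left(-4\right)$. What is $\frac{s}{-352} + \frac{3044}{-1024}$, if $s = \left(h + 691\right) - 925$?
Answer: $- \frac{5347}{2816} \approx -1.8988$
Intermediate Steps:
$h = -144$ ($h = 12 \cdot 3 \cdot 1 \left(-4\right) = 12 \cdot 3 \left(-4\right) = 36 \left(-4\right) = -144$)
$s = -378$ ($s = \left(-144 + 691\right) - 925 = 547 - 925 = -378$)
$\frac{s}{-352} + \frac{3044}{-1024} = - \frac{378}{-352} + \frac{3044}{-1024} = \left(-378\right) \left(- \frac{1}{352}\right) + 3044 \left(- \frac{1}{1024}\right) = \frac{189}{176} - \frac{761}{256} = - \frac{5347}{2816}$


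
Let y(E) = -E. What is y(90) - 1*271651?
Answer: -271741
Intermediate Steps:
y(90) - 1*271651 = -1*90 - 1*271651 = -90 - 271651 = -271741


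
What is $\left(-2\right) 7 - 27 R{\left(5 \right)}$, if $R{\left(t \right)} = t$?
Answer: $-149$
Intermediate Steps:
$\left(-2\right) 7 - 27 R{\left(5 \right)} = \left(-2\right) 7 - 135 = -14 - 135 = -149$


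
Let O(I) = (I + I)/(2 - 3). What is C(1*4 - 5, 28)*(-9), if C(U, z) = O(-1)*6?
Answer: -108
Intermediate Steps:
O(I) = -2*I (O(I) = (2*I)/(-1) = (2*I)*(-1) = -2*I)
C(U, z) = 12 (C(U, z) = -2*(-1)*6 = 2*6 = 12)
C(1*4 - 5, 28)*(-9) = 12*(-9) = -108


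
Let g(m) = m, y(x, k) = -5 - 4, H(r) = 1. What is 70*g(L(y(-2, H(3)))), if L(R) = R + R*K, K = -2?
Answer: 630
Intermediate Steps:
y(x, k) = -9
L(R) = -R (L(R) = R + R*(-2) = R - 2*R = -R)
70*g(L(y(-2, H(3)))) = 70*(-1*(-9)) = 70*9 = 630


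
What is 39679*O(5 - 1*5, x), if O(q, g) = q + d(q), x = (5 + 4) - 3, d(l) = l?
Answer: 0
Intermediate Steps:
x = 6 (x = 9 - 3 = 6)
O(q, g) = 2*q (O(q, g) = q + q = 2*q)
39679*O(5 - 1*5, x) = 39679*(2*(5 - 1*5)) = 39679*(2*(5 - 5)) = 39679*(2*0) = 39679*0 = 0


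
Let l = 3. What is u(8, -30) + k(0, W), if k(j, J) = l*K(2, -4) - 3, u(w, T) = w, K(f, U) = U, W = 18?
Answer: -7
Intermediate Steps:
k(j, J) = -15 (k(j, J) = 3*(-4) - 3 = -12 - 3 = -15)
u(8, -30) + k(0, W) = 8 - 15 = -7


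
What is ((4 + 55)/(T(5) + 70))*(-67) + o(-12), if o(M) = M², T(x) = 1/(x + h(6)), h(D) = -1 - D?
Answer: 12110/139 ≈ 87.122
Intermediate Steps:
T(x) = 1/(-7 + x) (T(x) = 1/(x + (-1 - 1*6)) = 1/(x + (-1 - 6)) = 1/(x - 7) = 1/(-7 + x))
((4 + 55)/(T(5) + 70))*(-67) + o(-12) = ((4 + 55)/(1/(-7 + 5) + 70))*(-67) + (-12)² = (59/(1/(-2) + 70))*(-67) + 144 = (59/(-½ + 70))*(-67) + 144 = (59/(139/2))*(-67) + 144 = (59*(2/139))*(-67) + 144 = (118/139)*(-67) + 144 = -7906/139 + 144 = 12110/139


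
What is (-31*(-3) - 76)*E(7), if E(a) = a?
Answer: 119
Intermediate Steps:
(-31*(-3) - 76)*E(7) = (-31*(-3) - 76)*7 = (93 - 76)*7 = 17*7 = 119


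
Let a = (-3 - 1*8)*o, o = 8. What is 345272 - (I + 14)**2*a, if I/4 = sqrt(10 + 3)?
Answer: 380824 + 9856*sqrt(13) ≈ 4.1636e+5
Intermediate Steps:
I = 4*sqrt(13) (I = 4*sqrt(10 + 3) = 4*sqrt(13) ≈ 14.422)
a = -88 (a = (-3 - 1*8)*8 = (-3 - 8)*8 = -11*8 = -88)
345272 - (I + 14)**2*a = 345272 - (4*sqrt(13) + 14)**2*(-88) = 345272 - (14 + 4*sqrt(13))**2*(-88) = 345272 - (-88)*(14 + 4*sqrt(13))**2 = 345272 + 88*(14 + 4*sqrt(13))**2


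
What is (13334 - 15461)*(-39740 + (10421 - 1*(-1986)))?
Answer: 58137291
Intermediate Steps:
(13334 - 15461)*(-39740 + (10421 - 1*(-1986))) = -2127*(-39740 + (10421 + 1986)) = -2127*(-39740 + 12407) = -2127*(-27333) = 58137291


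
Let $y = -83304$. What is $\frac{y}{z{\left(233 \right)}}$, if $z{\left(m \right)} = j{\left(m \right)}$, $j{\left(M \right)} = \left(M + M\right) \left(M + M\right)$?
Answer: $- \frac{20826}{54289} \approx -0.38361$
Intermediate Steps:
$j{\left(M \right)} = 4 M^{2}$ ($j{\left(M \right)} = 2 M 2 M = 4 M^{2}$)
$z{\left(m \right)} = 4 m^{2}$
$\frac{y}{z{\left(233 \right)}} = - \frac{83304}{4 \cdot 233^{2}} = - \frac{83304}{4 \cdot 54289} = - \frac{83304}{217156} = \left(-83304\right) \frac{1}{217156} = - \frac{20826}{54289}$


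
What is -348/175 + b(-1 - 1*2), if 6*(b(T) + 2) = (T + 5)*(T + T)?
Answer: -1048/175 ≈ -5.9886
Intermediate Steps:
b(T) = -2 + T*(5 + T)/3 (b(T) = -2 + ((T + 5)*(T + T))/6 = -2 + ((5 + T)*(2*T))/6 = -2 + (2*T*(5 + T))/6 = -2 + T*(5 + T)/3)
-348/175 + b(-1 - 1*2) = -348/175 + (-2 + (-1 - 1*2)**2/3 + 5*(-1 - 1*2)/3) = -348*1/175 + (-2 + (-1 - 2)**2/3 + 5*(-1 - 2)/3) = -348/175 + (-2 + (1/3)*(-3)**2 + (5/3)*(-3)) = -348/175 + (-2 + (1/3)*9 - 5) = -348/175 + (-2 + 3 - 5) = -348/175 - 4 = -1048/175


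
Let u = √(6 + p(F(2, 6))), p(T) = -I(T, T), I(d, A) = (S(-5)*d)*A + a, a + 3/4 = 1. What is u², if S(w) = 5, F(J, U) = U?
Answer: -697/4 ≈ -174.25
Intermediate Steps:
a = ¼ (a = -¾ + 1 = ¼ ≈ 0.25000)
I(d, A) = ¼ + 5*A*d (I(d, A) = (5*d)*A + ¼ = 5*A*d + ¼ = ¼ + 5*A*d)
p(T) = -¼ - 5*T² (p(T) = -(¼ + 5*T*T) = -(¼ + 5*T²) = -¼ - 5*T²)
u = I*√697/2 (u = √(6 + (-¼ - 5*6²)) = √(6 + (-¼ - 5*36)) = √(6 + (-¼ - 180)) = √(6 - 721/4) = √(-697/4) = I*√697/2 ≈ 13.2*I)
u² = (I*√697/2)² = -697/4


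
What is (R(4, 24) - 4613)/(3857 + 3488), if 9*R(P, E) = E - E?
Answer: -4613/7345 ≈ -0.62805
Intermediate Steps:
R(P, E) = 0 (R(P, E) = (E - E)/9 = (1/9)*0 = 0)
(R(4, 24) - 4613)/(3857 + 3488) = (0 - 4613)/(3857 + 3488) = -4613/7345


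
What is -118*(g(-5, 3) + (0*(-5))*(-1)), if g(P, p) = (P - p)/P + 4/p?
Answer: -5192/15 ≈ -346.13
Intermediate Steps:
g(P, p) = 4/p + (P - p)/P (g(P, p) = (P - p)/P + 4/p = 4/p + (P - p)/P)
-118*(g(-5, 3) + (0*(-5))*(-1)) = -118*((1 + 4/3 - 1*3/(-5)) + (0*(-5))*(-1)) = -118*((1 + 4*(⅓) - 1*3*(-⅕)) + 0*(-1)) = -118*((1 + 4/3 + ⅗) + 0) = -118*(44/15 + 0) = -118*44/15 = -5192/15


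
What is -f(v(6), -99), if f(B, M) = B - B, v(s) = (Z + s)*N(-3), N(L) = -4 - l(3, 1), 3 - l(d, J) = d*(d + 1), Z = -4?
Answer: 0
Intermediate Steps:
l(d, J) = 3 - d*(1 + d) (l(d, J) = 3 - d*(d + 1) = 3 - d*(1 + d))
N(L) = 5 (N(L) = -4 - (3 - 1*3 - 1*3²) = -4 - (3 - 3 - 1*9) = -4 - (3 - 3 - 9) = -4 - 1*(-9) = -4 + 9 = 5)
v(s) = -20 + 5*s (v(s) = (-4 + s)*5 = -20 + 5*s)
f(B, M) = 0
-f(v(6), -99) = -1*0 = 0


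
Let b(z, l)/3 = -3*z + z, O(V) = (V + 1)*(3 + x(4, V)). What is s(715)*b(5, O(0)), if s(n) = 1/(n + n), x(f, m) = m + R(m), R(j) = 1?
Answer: -3/143 ≈ -0.020979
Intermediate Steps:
x(f, m) = 1 + m (x(f, m) = m + 1 = 1 + m)
s(n) = 1/(2*n)
O(V) = (1 + V)*(4 + V) (O(V) = (V + 1)*(3 + (1 + V)) = (1 + V)*(4 + V))
b(z, l) = -6*z (b(z, l) = 3*(-3*z + z) = 3*(-2*z) = -6*z)
s(715)*b(5, O(0)) = ((½)/715)*(-6*5) = ((½)*(1/715))*(-30) = (1/1430)*(-30) = -3/143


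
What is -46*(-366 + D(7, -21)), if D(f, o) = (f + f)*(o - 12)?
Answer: 38088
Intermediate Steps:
D(f, o) = 2*f*(-12 + o) (D(f, o) = (2*f)*(-12 + o) = 2*f*(-12 + o))
-46*(-366 + D(7, -21)) = -46*(-366 + 2*7*(-12 - 21)) = -46*(-366 + 2*7*(-33)) = -46*(-366 - 462) = -46*(-828) = 38088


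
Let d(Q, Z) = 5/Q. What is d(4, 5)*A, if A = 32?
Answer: 40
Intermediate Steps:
d(4, 5)*A = (5/4)*32 = 40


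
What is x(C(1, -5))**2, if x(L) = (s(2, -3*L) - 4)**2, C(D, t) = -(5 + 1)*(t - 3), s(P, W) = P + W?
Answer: 454371856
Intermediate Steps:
C(D, t) = 18 - 6*t (C(D, t) = -6*(-3 + t) = -(-18 + 6*t) = 18 - 6*t)
x(L) = (-2 - 3*L)**2 (x(L) = ((2 - 3*L) - 4)**2 = (-2 - 3*L)**2)
x(C(1, -5))**2 = ((2 + 3*(18 - 6*(-5)))**2)**2 = ((2 + 3*(18 + 30))**2)**2 = ((2 + 3*48)**2)**2 = ((2 + 144)**2)**2 = (146**2)**2 = 21316**2 = 454371856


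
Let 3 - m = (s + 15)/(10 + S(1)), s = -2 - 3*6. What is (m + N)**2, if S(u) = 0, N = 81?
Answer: 28561/4 ≈ 7140.3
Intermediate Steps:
s = -20 (s = -2 - 18 = -20)
m = 7/2 (m = 3 - (-20 + 15)/(10 + 0) = 3 - (-5)/10 = 3 - 1*(-1/2) = 3 + 1/2 = 7/2 ≈ 3.5000)
(m + N)**2 = (7/2 + 81)**2 = (169/2)**2 = 28561/4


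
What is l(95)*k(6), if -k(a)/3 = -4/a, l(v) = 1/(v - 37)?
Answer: 1/29 ≈ 0.034483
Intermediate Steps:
l(v) = 1/(-37 + v)
k(a) = 12/a (k(a) = -(-12)/a = 12/a)
l(95)*k(6) = (12/6)/(-37 + 95) = (12*(⅙))/58 = (1/58)*2 = 1/29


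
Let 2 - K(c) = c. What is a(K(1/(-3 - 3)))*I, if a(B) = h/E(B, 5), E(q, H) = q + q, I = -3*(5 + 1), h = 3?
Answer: -162/13 ≈ -12.462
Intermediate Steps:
I = -18 (I = -3*6 = -18)
E(q, H) = 2*q
K(c) = 2 - c
a(B) = 3/(2*B) (a(B) = 3/((2*B)) = 3*(1/(2*B)) = 3/(2*B))
a(K(1/(-3 - 3)))*I = (3/(2*(2 - 1/(-3 - 3))))*(-18) = (3/(2*(2 - 1/(-6))))*(-18) = (3/(2*(2 - 1*(-⅙))))*(-18) = (3/(2*(2 + ⅙)))*(-18) = (3/(2*(13/6)))*(-18) = ((3/2)*(6/13))*(-18) = (9/13)*(-18) = -162/13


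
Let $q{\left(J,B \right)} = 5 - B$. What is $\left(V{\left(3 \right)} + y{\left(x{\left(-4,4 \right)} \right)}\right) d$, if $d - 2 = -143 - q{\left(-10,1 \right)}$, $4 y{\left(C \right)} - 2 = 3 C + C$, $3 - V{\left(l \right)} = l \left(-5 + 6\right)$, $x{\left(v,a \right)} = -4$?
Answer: $\frac{1015}{2} \approx 507.5$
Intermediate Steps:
$V{\left(l \right)} = 3 - l$ ($V{\left(l \right)} = 3 - l \left(-5 + 6\right) = 3 - l 1 = 3 - l$)
$y{\left(C \right)} = \frac{1}{2} + C$ ($y{\left(C \right)} = \frac{1}{2} + \frac{3 C + C}{4} = \frac{1}{2} + \frac{4 C}{4} = \frac{1}{2} + C$)
$d = -145$ ($d = 2 - \left(148 - 1\right) = 2 - 147 = -145$)
$\left(V{\left(3 \right)} + y{\left(x{\left(-4,4 \right)} \right)}\right) d = \left(\left(3 - 3\right) + \left(\frac{1}{2} - 4\right)\right) \left(-145\right) = \left(\left(3 - 3\right) - \frac{7}{2}\right) \left(-145\right) = \left(0 - \frac{7}{2}\right) \left(-145\right) = \left(- \frac{7}{2}\right) \left(-145\right) = \frac{1015}{2}$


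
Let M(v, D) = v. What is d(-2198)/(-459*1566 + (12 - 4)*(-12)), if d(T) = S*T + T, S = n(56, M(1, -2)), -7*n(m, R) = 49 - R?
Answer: -6437/359445 ≈ -0.017908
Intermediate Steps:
n(m, R) = -7 + R/7 (n(m, R) = -(49 - R)/7 = -7 + R/7)
S = -48/7 (S = -7 + (⅐)*1 = -7 + ⅐ = -48/7 ≈ -6.8571)
d(T) = -41*T/7 (d(T) = -48*T/7 + T = -41*T/7)
d(-2198)/(-459*1566 + (12 - 4)*(-12)) = (-41/7*(-2198))/(-459*1566 + (12 - 4)*(-12)) = 12874/(-718794 + 8*(-12)) = 12874/(-718794 - 96) = 12874/(-718890) = 12874*(-1/718890) = -6437/359445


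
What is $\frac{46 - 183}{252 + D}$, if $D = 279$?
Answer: $- \frac{137}{531} \approx -0.258$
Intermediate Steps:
$\frac{46 - 183}{252 + D} = \frac{46 - 183}{252 + 279} = - \frac{137}{531}$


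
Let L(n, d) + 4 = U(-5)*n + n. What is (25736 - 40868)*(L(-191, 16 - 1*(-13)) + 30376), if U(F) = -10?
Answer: -485601012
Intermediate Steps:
L(n, d) = -4 - 9*n (L(n, d) = -4 + (-10*n + n) = -4 - 9*n)
(25736 - 40868)*(L(-191, 16 - 1*(-13)) + 30376) = (25736 - 40868)*((-4 - 9*(-191)) + 30376) = -15132*((-4 + 1719) + 30376) = -15132*(1715 + 30376) = -15132*32091 = -485601012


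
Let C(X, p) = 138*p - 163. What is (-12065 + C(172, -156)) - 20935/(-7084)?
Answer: -239106569/7084 ≈ -33753.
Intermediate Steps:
C(X, p) = -163 + 138*p
(-12065 + C(172, -156)) - 20935/(-7084) = (-12065 + (-163 + 138*(-156))) - 20935/(-7084) = (-12065 + (-163 - 21528)) - 20935*(-1/7084) = (-12065 - 21691) + 20935/7084 = -33756 + 20935/7084 = -239106569/7084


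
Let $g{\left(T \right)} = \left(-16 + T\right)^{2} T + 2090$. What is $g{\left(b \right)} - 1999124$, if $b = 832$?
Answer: $551995158$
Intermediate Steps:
$g{\left(T \right)} = 2090 + T \left(-16 + T\right)^{2}$ ($g{\left(T \right)} = T \left(-16 + T\right)^{2} + 2090 = 2090 + T \left(-16 + T\right)^{2}$)
$g{\left(b \right)} - 1999124 = \left(2090 + 832 \left(-16 + 832\right)^{2}\right) - 1999124 = \left(2090 + 832 \cdot 816^{2}\right) - 1999124 = \left(2090 + 832 \cdot 665856\right) - 1999124 = \left(2090 + 553992192\right) - 1999124 = 553994282 - 1999124 = 551995158$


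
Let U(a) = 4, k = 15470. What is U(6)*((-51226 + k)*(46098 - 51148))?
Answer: 722271200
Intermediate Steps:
U(6)*((-51226 + k)*(46098 - 51148)) = 4*((-51226 + 15470)*(46098 - 51148)) = 4*(-35756*(-5050)) = 4*180567800 = 722271200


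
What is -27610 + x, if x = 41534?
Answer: 13924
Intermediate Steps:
-27610 + x = -27610 + 41534 = 13924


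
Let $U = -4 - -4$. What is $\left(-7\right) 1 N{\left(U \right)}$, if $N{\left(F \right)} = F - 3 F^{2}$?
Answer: $0$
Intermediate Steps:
$U = 0$ ($U = -4 + 4 = 0$)
$\left(-7\right) 1 N{\left(U \right)} = \left(-7\right) 1 \cdot 0 \left(1 - 0\right) = - 7 \cdot 0 \left(1 + 0\right) = - 7 \cdot 0 \cdot 1 = \left(-7\right) 0 = 0$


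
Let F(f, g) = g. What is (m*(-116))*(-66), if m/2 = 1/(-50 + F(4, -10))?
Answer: -1276/5 ≈ -255.20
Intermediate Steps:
m = -1/30 (m = 2/(-50 - 10) = 2/(-60) = 2*(-1/60) = -1/30 ≈ -0.033333)
(m*(-116))*(-66) = -1/30*(-116)*(-66) = (58/15)*(-66) = -1276/5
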